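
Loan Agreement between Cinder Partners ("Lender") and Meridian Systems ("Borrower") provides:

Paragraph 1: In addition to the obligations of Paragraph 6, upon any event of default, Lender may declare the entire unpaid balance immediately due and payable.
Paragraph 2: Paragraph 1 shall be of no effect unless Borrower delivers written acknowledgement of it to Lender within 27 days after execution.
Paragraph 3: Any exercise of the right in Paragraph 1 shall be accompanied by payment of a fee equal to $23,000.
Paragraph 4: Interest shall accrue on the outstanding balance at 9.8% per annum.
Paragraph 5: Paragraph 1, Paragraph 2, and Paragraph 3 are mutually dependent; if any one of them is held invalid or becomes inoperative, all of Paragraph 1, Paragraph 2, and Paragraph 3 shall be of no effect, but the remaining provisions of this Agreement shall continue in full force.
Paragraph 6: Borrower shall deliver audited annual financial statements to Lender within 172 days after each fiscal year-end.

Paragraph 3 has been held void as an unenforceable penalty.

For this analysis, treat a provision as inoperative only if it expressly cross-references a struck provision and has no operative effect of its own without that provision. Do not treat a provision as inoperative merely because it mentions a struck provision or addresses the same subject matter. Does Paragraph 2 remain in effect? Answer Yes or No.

No

Paragraph 3 is struck. Nothing else in the Agreement is defined by reference to Paragraph 3. Paragraph 5 declares Paragraph 1, Paragraph 2, and Paragraph 3 mutually dependent; since one of them has fallen, all of them are of no effect. That brings down Paragraph 1 and Paragraph 2 as well. The remainder continues in force under Paragraph 5. The provisions still in force are Paragraph 4, Paragraph 5, and Paragraph 6. Paragraph 2 is among the inoperative provisions, so the answer is no.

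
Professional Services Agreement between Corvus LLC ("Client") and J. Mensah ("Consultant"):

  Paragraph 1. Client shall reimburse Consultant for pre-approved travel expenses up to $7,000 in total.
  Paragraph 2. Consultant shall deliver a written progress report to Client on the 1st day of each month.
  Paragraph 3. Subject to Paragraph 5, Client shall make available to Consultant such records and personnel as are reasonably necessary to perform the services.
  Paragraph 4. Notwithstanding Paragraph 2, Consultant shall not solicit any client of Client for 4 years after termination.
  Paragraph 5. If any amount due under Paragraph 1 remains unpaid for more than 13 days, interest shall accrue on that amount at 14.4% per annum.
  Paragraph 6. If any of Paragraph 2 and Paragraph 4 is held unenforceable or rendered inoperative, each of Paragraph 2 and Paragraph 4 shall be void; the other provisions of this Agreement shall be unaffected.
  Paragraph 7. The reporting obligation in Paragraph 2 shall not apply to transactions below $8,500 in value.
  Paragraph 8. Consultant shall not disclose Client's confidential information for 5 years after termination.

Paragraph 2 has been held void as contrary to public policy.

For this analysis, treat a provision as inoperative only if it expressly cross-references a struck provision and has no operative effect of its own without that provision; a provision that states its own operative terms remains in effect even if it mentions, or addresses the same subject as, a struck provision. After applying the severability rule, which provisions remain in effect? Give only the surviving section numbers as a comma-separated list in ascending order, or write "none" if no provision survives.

Paragraph 2 is struck. The whole of Paragraph 7 is the carve-out from the reporting obligation, defined by reference to Paragraph 2, so Paragraph 7 cannot stand once Paragraph 2 is removed. Paragraph 6 declares Paragraph 2 and Paragraph 4 mutually dependent; since one of them has fallen, all of them are of no effect. That brings down Paragraph 4 as well. The remainder continues in force under Paragraph 6. The provisions still in force are Paragraph 1, Paragraph 3, Paragraph 5, Paragraph 6, and Paragraph 8.

1, 3, 5, 6, 8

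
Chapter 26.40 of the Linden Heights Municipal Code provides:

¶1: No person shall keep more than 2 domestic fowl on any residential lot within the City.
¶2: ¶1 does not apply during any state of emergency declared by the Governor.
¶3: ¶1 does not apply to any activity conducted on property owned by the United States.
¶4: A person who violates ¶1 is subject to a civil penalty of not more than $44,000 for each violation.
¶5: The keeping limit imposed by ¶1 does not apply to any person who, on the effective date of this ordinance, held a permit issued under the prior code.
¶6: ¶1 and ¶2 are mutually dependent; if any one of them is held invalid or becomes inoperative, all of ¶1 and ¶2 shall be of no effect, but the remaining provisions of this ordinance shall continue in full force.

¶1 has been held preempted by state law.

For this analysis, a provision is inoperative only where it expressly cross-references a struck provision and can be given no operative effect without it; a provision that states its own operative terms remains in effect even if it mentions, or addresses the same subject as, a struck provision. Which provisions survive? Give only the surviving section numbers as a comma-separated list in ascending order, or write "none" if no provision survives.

6

¶1 is struck. ¶2 has no operative effect of its own apart from ¶1 and is therefore inoperative. ¶3 has no operative effect of its own apart from ¶1 and is therefore inoperative. ¶4 operates only by reference to ¶1, so it falls with ¶1. The only function of ¶5 is the grandfather exemption from ¶1, so it cannot stand once ¶1 is removed. ¶6 declares ¶1 and ¶2 mutually dependent; since one of them has fallen, all of them are of no effect. The remainder continues in force under ¶6. Only ¶6 remains in effect.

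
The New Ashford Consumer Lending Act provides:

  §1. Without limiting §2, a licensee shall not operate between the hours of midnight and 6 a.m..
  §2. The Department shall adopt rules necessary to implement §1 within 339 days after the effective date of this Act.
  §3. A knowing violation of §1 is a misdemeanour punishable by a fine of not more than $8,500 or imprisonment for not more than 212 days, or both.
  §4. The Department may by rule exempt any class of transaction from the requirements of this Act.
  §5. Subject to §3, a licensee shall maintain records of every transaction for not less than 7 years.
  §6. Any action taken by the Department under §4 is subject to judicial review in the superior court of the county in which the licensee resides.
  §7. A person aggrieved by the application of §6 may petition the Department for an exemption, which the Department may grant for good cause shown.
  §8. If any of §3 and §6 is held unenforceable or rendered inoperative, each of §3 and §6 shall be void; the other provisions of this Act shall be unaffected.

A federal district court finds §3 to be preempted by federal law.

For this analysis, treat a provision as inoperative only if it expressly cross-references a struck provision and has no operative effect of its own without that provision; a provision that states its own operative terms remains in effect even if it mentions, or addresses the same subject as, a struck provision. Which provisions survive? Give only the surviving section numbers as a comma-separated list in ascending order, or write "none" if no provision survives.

§3 is struck. Although §5 refers to §3, its operative terms do not depend on §3, so it remains in effect. Nothing else in the Act is defined by reference to §3. §8 declares §3 and §6 mutually dependent; since one of them has fallen, all of them are of no effect. That brings down §6 as well. §7 in turn depends solely on a provision now struck and likewise falls. The remainder continues in force under §8. The provisions still in force are §1, §2, §4, §5, and §8.

1, 2, 4, 5, 8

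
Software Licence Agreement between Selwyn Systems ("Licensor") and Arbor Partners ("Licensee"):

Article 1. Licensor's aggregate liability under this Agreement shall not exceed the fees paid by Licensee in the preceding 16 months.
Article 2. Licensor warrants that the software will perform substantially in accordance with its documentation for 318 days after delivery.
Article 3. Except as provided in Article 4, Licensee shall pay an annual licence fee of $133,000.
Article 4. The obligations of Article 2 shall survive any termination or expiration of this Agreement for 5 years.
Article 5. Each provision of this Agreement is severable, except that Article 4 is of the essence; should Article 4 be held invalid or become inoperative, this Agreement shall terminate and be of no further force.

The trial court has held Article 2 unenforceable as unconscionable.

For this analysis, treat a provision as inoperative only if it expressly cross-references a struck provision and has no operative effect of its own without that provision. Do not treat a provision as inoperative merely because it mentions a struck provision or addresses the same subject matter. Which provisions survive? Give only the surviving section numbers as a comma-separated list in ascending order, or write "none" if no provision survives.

Article 2 is struck. Article 4 has no operative effect of its own apart from Article 2 and is therefore inoperative. Article 5 makes Article 4 an essential term, and Article 4 has been rendered inoperative by the cascade; under Article 5, the entire Agreement is therefore void. No provision of the Agreement survives.

none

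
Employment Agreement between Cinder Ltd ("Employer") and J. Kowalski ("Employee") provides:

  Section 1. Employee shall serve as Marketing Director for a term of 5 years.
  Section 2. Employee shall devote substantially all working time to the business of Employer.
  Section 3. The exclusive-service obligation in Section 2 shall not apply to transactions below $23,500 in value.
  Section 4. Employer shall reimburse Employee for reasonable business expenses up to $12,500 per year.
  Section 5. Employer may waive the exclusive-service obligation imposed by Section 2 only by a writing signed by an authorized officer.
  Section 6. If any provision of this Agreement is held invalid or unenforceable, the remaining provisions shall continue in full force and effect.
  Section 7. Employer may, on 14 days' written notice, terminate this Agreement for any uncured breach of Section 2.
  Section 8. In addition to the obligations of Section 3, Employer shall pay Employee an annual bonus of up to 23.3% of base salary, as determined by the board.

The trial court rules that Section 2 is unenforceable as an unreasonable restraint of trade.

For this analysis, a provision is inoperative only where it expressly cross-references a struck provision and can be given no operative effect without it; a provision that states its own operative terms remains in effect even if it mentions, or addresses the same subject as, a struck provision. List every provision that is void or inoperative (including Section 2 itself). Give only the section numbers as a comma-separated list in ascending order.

2, 3, 5, 7

Section 2 is struck. Section 3 operates only by reference to Section 2, so it falls with Section 2. Section 5 operates only by reference to Section 2, so it falls with Section 2. Section 7 operates only by reference to Section 2, so it falls with Section 2. Section 8 mentions Section 3 but its own obligation stands independently of Section 3, so Section 8 is not affected. Section 6 is a severability clause and preserves every provision that can still be given independent effect. Section 1, Section 4, Section 6, and Section 8 remain in effect.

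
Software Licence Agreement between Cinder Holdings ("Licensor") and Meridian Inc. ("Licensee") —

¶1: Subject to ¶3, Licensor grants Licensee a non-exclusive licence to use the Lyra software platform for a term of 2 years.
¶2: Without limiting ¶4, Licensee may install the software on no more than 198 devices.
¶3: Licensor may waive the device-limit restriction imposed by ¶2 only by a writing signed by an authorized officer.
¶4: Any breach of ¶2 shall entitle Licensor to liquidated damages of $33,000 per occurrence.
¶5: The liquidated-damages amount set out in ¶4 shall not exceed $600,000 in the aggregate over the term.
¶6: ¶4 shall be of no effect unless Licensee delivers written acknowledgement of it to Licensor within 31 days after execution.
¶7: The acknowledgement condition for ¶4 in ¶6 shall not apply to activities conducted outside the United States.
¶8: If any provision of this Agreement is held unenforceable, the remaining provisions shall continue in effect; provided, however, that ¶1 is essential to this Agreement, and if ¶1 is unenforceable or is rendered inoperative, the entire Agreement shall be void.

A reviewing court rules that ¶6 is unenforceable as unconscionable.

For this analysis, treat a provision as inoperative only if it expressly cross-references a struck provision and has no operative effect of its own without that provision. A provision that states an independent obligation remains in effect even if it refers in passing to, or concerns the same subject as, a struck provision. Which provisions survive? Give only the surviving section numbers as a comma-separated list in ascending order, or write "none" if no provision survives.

¶6 is struck. The whole of ¶7 is the carve-out from the acknowledgement condition for ¶4, defined by reference to ¶6, so ¶7 cannot stand once ¶6 is removed. ¶8 makes ¶1 an essential term, but ¶1 is unaffected, so the severability proviso in ¶8 preserves the remaining provisions. The provisions still in force are ¶1, ¶2, ¶3, ¶4, ¶5, and ¶8.

1, 2, 3, 4, 5, 8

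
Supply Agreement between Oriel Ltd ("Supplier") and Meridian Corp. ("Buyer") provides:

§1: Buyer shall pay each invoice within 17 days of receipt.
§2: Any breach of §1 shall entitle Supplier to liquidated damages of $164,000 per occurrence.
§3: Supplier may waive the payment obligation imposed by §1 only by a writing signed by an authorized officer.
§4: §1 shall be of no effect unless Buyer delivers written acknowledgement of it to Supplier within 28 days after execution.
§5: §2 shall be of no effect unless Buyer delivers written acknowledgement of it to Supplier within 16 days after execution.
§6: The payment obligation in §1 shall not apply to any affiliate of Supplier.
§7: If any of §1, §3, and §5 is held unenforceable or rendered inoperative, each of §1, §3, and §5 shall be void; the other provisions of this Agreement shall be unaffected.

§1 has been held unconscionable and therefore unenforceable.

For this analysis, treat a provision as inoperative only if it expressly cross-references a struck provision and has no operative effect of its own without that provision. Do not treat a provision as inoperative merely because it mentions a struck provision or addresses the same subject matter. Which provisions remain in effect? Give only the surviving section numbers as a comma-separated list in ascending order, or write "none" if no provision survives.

7

§1 is struck. §2 has no operative effect of its own apart from §1 and is therefore inoperative. §3 operates only by reference to §1, so it falls with §1. The only function of §4 is the acknowledgement condition for §1, so it cannot stand once §1 is removed. §6 does nothing except set the carve-out from the payment obligation by reference to §1; with §1 gone it has no independent effect and is inoperative. §5 has no operative effect of its own apart from §2 and is therefore inoperative. §7 declares §1, §3, and §5 mutually dependent; since one of them has fallen, all of them are of no effect. The remainder continues in force under §7. Only §7 remains in effect.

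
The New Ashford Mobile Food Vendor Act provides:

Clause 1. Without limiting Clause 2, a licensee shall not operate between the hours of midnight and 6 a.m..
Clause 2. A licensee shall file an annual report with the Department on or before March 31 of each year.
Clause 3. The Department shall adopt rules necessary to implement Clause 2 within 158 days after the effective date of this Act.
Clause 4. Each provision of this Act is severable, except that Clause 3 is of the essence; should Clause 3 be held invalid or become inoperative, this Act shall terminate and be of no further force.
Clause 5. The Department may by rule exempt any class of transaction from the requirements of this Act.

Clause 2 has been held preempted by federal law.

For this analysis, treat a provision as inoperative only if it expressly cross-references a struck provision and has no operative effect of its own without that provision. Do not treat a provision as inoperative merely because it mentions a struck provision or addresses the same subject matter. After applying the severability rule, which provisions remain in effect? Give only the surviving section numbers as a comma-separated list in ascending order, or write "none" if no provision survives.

Clause 2 is struck. Clause 3 operates only by reference to Clause 2, so it falls with Clause 2. Clause 4 makes Clause 3 an essential term, and Clause 3 has been rendered inoperative by the cascade; under Clause 4, the entire Act is therefore void. No provision of the Act survives.

none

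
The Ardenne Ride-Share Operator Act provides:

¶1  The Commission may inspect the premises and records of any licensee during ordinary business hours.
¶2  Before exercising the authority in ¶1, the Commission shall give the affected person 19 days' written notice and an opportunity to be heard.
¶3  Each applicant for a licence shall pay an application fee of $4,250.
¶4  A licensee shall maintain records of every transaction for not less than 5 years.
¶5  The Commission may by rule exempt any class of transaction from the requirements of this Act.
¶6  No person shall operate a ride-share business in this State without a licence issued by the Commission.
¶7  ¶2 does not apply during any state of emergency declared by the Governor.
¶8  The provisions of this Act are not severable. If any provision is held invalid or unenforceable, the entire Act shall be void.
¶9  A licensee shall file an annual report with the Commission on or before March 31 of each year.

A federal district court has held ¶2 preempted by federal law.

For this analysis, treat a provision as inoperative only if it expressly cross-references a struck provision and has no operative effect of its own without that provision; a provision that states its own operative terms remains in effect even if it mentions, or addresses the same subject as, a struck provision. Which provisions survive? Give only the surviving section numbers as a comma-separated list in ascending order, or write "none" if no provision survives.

none

¶2 is struck. ¶7 operates only by reference to ¶2, so it falls with ¶2. ¶8 provides that the Act is not severable, so the invalidity of any one provision voids the entire Act. No provision of the Act survives.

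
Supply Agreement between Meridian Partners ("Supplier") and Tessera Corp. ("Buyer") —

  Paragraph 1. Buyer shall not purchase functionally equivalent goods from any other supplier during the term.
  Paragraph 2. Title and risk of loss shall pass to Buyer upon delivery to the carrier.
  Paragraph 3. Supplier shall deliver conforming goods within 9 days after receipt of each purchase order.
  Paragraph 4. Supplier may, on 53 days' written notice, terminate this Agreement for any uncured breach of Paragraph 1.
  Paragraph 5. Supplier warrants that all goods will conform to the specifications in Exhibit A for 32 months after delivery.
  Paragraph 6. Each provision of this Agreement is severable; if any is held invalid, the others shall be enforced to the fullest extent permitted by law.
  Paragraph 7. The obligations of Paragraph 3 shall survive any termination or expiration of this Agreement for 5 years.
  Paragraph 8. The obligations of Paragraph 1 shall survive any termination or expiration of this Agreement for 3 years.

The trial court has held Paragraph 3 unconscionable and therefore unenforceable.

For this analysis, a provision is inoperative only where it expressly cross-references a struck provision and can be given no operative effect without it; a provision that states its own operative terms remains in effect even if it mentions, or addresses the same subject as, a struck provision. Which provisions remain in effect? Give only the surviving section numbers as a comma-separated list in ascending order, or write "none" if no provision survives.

1, 2, 4, 5, 6, 8

Paragraph 3 is struck. Paragraph 7 has no operative effect of its own apart from Paragraph 3 and is therefore inoperative. Under the severability clause in Paragraph 6, the remaining provisions continue in force. Paragraph 1, Paragraph 2, Paragraph 4, Paragraph 5, Paragraph 6, and Paragraph 8 remain in effect.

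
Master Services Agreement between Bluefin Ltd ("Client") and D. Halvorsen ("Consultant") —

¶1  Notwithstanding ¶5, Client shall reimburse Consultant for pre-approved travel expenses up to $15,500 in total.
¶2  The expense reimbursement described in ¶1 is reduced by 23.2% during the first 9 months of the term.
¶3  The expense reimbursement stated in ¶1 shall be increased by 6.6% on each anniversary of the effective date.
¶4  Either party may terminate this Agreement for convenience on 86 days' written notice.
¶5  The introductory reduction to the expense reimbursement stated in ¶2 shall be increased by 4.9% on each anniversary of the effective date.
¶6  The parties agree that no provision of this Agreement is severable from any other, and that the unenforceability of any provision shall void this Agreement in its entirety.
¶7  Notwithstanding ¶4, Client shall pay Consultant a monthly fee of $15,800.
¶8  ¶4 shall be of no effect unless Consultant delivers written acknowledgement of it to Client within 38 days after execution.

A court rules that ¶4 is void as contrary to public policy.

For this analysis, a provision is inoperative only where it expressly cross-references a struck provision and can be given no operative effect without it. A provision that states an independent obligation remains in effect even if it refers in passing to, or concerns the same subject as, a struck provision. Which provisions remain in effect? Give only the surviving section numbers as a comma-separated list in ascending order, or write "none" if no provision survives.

none

¶4 is struck. The only function of ¶8 is the acknowledgement condition for ¶4, so it cannot stand once ¶4 is removed. ¶6 provides that the Agreement is not severable, so the invalidity of any one provision voids the entire Agreement. No provision of the Agreement survives.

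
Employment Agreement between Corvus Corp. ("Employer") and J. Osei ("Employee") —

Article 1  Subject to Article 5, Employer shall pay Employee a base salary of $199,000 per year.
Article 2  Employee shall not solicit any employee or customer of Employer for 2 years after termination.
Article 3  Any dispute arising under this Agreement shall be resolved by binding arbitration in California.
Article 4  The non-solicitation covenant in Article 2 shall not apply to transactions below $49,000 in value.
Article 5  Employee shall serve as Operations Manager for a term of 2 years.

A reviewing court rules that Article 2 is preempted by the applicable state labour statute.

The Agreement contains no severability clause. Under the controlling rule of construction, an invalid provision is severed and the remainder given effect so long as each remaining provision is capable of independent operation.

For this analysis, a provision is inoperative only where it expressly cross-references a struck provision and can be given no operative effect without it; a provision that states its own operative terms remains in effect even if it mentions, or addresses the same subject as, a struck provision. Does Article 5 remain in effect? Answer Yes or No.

Article 2 is struck. Article 4 has no operative effect of its own apart from Article 2 and is therefore inoperative. Under the stated default rule, only provisions that cannot operate independently fall away; the rest are enforced. That leaves Article 1, Article 3, and Article 5 in effect. Article 5 is among the surviving provisions, so the answer is yes.

Yes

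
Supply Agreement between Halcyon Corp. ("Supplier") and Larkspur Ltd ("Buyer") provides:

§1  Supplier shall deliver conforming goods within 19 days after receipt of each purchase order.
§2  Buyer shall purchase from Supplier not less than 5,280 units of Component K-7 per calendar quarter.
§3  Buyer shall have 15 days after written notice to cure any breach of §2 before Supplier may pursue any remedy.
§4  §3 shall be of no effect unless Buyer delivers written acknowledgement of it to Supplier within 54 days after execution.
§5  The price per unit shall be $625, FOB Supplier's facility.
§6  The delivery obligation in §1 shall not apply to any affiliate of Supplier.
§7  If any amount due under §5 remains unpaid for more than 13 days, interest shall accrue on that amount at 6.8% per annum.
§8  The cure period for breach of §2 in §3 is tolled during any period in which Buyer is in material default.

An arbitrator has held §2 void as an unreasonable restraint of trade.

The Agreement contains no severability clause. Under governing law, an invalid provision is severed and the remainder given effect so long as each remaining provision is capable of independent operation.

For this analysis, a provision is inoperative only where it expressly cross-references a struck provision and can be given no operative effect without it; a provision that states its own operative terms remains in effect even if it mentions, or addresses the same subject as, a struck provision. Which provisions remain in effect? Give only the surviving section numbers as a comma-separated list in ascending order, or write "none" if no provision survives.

1, 5, 6, 7

§2 is struck. §3 has no operative effect of its own apart from §2 and is therefore inoperative. §4 merely fixes the acknowledgement condition for §3; with §3 gone it has nothing to operate on and falls away. The whole of §8 is the tolling of the cure period for breach of §2, defined by reference to §3, so §8 cannot stand once §3 is removed. Under the stated default rule, only provisions that cannot operate independently fall away; the rest are enforced. That leaves §1, §5, §6, and §7 in effect.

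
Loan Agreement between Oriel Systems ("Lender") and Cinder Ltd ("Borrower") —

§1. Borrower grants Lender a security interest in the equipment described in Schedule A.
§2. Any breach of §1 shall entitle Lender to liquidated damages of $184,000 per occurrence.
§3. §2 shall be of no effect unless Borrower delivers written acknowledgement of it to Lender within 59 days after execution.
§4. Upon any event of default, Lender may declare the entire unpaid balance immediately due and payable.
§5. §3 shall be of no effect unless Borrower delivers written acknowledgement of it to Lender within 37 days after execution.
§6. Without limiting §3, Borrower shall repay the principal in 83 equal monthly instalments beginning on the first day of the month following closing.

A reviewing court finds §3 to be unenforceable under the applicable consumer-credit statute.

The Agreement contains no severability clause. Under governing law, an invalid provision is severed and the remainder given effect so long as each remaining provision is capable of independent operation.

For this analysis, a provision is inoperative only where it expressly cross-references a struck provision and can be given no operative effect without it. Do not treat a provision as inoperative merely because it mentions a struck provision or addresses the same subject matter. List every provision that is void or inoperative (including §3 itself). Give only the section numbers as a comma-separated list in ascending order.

3, 5

§3 is struck. The only function of §5 is the acknowledgement condition for §3, so it cannot stand once §3 is removed. Although §6 refers to §3, its operative terms do not depend on §3, so it remains in effect. Under the stated default rule, only provisions that cannot operate independently fall away; the rest are enforced. §1, §2, §4, and §6 remain in effect.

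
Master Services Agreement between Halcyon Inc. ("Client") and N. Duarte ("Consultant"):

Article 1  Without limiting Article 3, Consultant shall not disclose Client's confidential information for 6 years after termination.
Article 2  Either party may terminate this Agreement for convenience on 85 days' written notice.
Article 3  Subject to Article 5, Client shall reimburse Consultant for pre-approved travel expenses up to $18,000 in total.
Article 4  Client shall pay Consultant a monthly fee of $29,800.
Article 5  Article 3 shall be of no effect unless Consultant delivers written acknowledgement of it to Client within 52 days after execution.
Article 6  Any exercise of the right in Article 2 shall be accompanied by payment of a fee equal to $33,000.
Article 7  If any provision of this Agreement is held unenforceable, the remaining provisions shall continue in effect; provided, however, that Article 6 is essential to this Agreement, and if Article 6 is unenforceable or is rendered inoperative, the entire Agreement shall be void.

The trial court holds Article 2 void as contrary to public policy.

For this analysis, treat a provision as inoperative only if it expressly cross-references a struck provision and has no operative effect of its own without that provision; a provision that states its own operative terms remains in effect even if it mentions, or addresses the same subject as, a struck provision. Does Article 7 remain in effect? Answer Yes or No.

No

Article 2 is struck. Article 6 has no operative effect of its own apart from Article 2 and is therefore inoperative. Article 7 makes Article 6 an essential term, and Article 6 has been rendered inoperative by the cascade; under Article 7, the entire Agreement is therefore void. No provision of the Agreement survives. Article 7 is among the inoperative provisions, so the answer is no.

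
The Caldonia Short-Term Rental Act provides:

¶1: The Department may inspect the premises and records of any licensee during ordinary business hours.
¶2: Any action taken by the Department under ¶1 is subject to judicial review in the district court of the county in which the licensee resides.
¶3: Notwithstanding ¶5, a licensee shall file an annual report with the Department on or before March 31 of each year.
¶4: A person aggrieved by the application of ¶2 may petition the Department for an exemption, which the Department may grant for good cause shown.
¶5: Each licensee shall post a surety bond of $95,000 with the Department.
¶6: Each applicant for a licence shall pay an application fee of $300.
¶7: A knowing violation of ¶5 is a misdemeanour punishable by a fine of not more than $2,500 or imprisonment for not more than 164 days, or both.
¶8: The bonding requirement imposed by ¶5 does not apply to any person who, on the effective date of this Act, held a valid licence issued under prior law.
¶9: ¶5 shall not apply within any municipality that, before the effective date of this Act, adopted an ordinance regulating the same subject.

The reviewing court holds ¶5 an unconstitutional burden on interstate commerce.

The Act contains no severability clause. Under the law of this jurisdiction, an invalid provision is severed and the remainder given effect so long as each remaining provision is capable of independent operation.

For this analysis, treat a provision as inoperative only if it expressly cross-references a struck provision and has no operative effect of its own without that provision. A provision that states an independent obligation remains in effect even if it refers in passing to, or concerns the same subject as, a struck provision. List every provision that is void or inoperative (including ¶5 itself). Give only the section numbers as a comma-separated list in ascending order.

¶5 is struck. The only function of ¶7 is the criminal penalty for violating ¶5, so it cannot stand once ¶5 is removed. ¶8 merely fixes the grandfather exemption from ¶5; with ¶5 gone it has nothing to operate on and falls away. ¶9 has no operative effect of its own apart from ¶5 and is therefore inoperative. Although ¶3 refers to ¶5, its operative terms do not depend on ¶5, so it remains in effect. Under the stated default rule, only provisions that cannot operate independently fall away; the rest are enforced. ¶1, ¶2, ¶3, ¶4, and ¶6 remain in effect.

5, 7, 8, 9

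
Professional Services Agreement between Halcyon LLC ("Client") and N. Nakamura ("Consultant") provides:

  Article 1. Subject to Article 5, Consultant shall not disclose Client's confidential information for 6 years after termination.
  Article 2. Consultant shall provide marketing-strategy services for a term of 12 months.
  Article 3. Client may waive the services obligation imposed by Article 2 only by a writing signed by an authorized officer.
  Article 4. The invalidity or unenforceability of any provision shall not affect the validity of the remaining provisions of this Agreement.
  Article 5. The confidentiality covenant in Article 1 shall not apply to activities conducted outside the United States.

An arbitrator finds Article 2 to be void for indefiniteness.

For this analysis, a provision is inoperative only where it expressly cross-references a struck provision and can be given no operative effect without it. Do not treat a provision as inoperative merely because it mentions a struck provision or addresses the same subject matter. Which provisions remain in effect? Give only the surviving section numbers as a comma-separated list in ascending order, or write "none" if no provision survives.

Article 2 is struck. The only function of Article 3 is the waiver condition for Article 2, so it cannot stand once Article 2 is removed. Article 4 is a severability clause and preserves every provision that can still be given independent effect. Article 1, Article 4, and Article 5 remain in effect.

1, 4, 5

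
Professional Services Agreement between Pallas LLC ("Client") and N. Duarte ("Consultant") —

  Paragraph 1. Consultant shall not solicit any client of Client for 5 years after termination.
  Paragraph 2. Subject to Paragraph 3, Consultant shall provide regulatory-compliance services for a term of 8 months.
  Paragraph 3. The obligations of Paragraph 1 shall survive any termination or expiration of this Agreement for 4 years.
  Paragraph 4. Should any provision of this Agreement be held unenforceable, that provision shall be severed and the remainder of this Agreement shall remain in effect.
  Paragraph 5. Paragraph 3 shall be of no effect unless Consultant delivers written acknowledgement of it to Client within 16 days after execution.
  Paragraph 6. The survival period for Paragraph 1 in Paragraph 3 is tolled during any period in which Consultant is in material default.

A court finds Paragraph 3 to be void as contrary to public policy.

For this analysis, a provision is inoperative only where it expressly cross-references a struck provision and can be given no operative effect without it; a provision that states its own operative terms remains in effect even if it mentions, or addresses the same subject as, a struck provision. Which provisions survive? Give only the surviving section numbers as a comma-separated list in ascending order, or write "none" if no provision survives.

1, 2, 4

Paragraph 3 is struck. Paragraph 5 operates only by reference to Paragraph 3, so it falls with Paragraph 3. Paragraph 6 operates only by reference to Paragraph 3, so it falls with Paragraph 3. Paragraph 2 mentions Paragraph 3 but its own obligation stands independently of Paragraph 3, so Paragraph 2 is not affected. Under the severability clause in Paragraph 4, the remaining provisions continue in force. That leaves Paragraph 1, Paragraph 2, and Paragraph 4 in effect.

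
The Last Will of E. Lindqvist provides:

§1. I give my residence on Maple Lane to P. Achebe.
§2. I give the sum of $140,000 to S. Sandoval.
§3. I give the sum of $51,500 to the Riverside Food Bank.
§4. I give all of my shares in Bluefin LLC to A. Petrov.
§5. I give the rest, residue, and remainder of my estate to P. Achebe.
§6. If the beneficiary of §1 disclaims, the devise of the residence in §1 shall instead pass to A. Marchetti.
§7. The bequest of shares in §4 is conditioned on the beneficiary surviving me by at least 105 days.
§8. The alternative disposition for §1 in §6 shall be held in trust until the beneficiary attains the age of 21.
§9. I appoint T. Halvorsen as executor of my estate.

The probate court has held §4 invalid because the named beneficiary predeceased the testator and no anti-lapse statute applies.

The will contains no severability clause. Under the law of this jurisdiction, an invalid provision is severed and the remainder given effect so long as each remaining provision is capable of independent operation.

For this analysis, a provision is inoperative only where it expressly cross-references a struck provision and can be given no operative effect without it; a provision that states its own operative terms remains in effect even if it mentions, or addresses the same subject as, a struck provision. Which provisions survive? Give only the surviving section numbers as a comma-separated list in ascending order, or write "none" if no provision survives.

§4 is struck. The only function of §7 is the survivorship condition on §4, so it cannot stand once §4 is removed. Under the stated default rule, only provisions that cannot operate independently fall away; the rest are enforced. That leaves §1, §2, §3, §5, §6, §8, and §9 in effect.

1, 2, 3, 5, 6, 8, 9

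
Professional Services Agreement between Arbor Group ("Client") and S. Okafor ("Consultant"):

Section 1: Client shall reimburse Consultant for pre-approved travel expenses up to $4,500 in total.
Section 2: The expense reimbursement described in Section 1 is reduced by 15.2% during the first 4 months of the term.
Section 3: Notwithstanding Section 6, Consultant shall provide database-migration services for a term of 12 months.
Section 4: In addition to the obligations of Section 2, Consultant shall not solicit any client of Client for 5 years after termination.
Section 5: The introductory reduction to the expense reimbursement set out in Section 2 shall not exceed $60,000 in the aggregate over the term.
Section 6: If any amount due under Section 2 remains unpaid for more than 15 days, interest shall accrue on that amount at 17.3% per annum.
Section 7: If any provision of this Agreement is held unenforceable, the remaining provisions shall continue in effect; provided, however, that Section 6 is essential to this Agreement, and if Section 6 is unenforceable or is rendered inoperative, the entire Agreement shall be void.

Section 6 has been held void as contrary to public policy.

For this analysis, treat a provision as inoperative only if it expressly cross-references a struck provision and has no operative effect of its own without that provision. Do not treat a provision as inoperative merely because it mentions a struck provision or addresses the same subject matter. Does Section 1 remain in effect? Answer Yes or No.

No

Section 6 is struck. No other provision's operative terms depend on Section 6. Section 7 makes Section 6 an essential term, and Section 6 is the provision held invalid; under Section 7, the entire Agreement is therefore void. No provision of the Agreement survives. Section 1 is among the inoperative provisions, so the answer is no.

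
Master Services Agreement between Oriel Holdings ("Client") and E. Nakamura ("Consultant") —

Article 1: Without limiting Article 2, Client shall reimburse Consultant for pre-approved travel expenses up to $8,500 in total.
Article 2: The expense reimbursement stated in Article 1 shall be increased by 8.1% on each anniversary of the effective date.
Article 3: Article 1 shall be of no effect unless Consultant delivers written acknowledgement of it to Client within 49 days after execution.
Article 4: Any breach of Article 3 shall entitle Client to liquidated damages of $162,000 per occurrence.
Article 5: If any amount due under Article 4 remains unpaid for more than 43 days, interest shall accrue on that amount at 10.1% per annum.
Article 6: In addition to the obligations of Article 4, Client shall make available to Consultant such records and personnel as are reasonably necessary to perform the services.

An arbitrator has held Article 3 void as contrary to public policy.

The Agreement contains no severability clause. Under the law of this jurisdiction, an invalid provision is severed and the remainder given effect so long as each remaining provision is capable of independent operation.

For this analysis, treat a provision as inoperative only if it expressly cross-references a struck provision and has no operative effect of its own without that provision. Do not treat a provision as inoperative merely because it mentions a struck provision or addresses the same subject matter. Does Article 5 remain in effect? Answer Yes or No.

No

Article 3 is struck. Article 4 does nothing except set the liquidated-damages amount by reference to Article 3; with Article 3 gone it has no independent effect and is inoperative. Article 5 does nothing except set the default interest on the liquidated-damages amount by reference to Article 4; with Article 4 gone it has no independent effect and is inoperative. Although Article 6 refers to Article 4, its operative terms do not depend on Article 4, so it remains in effect. With no severability clause, the stated default rule severs what cannot stand and enforces each remaining provision that can operate on its own. The provisions still in force are Article 1, Article 2, and Article 6. Article 5 is among the inoperative provisions, so the answer is no.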